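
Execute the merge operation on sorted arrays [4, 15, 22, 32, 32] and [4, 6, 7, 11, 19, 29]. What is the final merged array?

Merging process:

Compare 4 vs 4: take 4 from left. Merged: [4]
Compare 15 vs 4: take 4 from right. Merged: [4, 4]
Compare 15 vs 6: take 6 from right. Merged: [4, 4, 6]
Compare 15 vs 7: take 7 from right. Merged: [4, 4, 6, 7]
Compare 15 vs 11: take 11 from right. Merged: [4, 4, 6, 7, 11]
Compare 15 vs 19: take 15 from left. Merged: [4, 4, 6, 7, 11, 15]
Compare 22 vs 19: take 19 from right. Merged: [4, 4, 6, 7, 11, 15, 19]
Compare 22 vs 29: take 22 from left. Merged: [4, 4, 6, 7, 11, 15, 19, 22]
Compare 32 vs 29: take 29 from right. Merged: [4, 4, 6, 7, 11, 15, 19, 22, 29]
Append remaining from left: [32, 32]. Merged: [4, 4, 6, 7, 11, 15, 19, 22, 29, 32, 32]

Final merged array: [4, 4, 6, 7, 11, 15, 19, 22, 29, 32, 32]
Total comparisons: 9

The merged array is [4, 4, 6, 7, 11, 15, 19, 22, 29, 32, 32], requiring 9 comparisons. The merge step runs in O(n) time where n is the total number of elements.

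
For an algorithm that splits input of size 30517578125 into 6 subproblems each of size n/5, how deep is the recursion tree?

For divide and conquer with division factor 5:

Problem sizes at each level:
Level 0: 30517578125
Level 1: 6103515625
Level 2: 1220703125
Level 3: 244140625
Level 4: 48828125
Level 5: 9765625
Level 6: 1953125
Level 7: 390625
Level 8: 78125
Level 9: 15625
Level 10: 3125
Level 11: 625
Level 12: 125
Level 13: 25
Level 14: 5
Level 15: 1

The root is level 0 and the size-1 base case is level 15 (the tree spans levels 0 through 15, i.e. 16 levels counting the root), so the depth is the number of divisions: log_5(30517578125) = 15

The recursion tree depth is log_5(30517578125) = 15. At each level, the problem size is divided by 5, so it takes 15 divisions to reduce to a base case of size 1. The algorithm makes 6 recursive calls at each level.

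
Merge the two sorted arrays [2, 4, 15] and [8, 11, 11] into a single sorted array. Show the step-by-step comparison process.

Merging process:

Compare 2 vs 8: take 2 from left. Merged: [2]
Compare 4 vs 8: take 4 from left. Merged: [2, 4]
Compare 15 vs 8: take 8 from right. Merged: [2, 4, 8]
Compare 15 vs 11: take 11 from right. Merged: [2, 4, 8, 11]
Compare 15 vs 11: take 11 from right. Merged: [2, 4, 8, 11, 11]
Append remaining from left: [15]. Merged: [2, 4, 8, 11, 11, 15]

Final merged array: [2, 4, 8, 11, 11, 15]
Total comparisons: 5

The merged array is [2, 4, 8, 11, 11, 15], requiring 5 comparisons. The merge step runs in O(n) time where n is the total number of elements.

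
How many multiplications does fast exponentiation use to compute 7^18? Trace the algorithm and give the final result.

Computing 7^18 by squaring (build up from 7^1; each line after the first costs one multiplication):

7^1 = 7
7^2 = (7^1)^2 = 7^2 = 49
7^4 = (7^2)^2 = 49^2 = 2401
7^8 = (7^4)^2 = 2401^2 = 5764801
7^9 = 7 * 7^8 = 7 * 5764801 = 40353607
7^18 = (7^9)^2 = 40353607^2 = 1628413597910449

Result: 1628413597910449
Multiplications needed: 5 (5 lines after 7^1)

7^18 = 1628413597910449. Using exponentiation by squaring, this requires 5 multiplications. The key idea: if the exponent is even, square the half-power; if odd, multiply by the base once.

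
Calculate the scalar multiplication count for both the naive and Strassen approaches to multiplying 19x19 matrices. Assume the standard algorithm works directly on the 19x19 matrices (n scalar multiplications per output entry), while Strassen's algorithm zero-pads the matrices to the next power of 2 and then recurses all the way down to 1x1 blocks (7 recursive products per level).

Matrix multiplication for 19x19 matrices:

Strassen's algorithm requires power-of-2 dimensions. Pad 19x19 to 32x32 (next power of 2).

Standard algorithm: 19^3 = 6859 multiplications
Strassen's algorithm: 7^(log2(32)) = 7^5 = 16807 multiplications
Difference: 6859 - 16807 = -9948 (Strassen uses MORE here due to padding overhead — for small or just-over-power-of-2 n, padding can outweigh the per-level savings)

Standard: 6859 multiplications (19^3). Strassen: 16807 multiplications (7^5, after padding to 32x32). Strassen reduces 8 recursive multiplications to 7 at each level.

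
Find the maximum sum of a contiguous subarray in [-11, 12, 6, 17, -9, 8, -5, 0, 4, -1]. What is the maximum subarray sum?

Using Kadane's algorithm on [-11, 12, 6, 17, -9, 8, -5, 0, 4, -1]:

Scanning through the array:
Position 1 (value 12): max_ending_here = 12, max_so_far = 12
Position 2 (value 6): max_ending_here = 18, max_so_far = 18
Position 3 (value 17): max_ending_here = 35, max_so_far = 35
Position 4 (value -9): max_ending_here = 26, max_so_far = 35
Position 5 (value 8): max_ending_here = 34, max_so_far = 35
Position 6 (value -5): max_ending_here = 29, max_so_far = 35
Position 7 (value 0): max_ending_here = 29, max_so_far = 35
Position 8 (value 4): max_ending_here = 33, max_so_far = 35
Position 9 (value -1): max_ending_here = 32, max_so_far = 35

Maximum subarray: [12, 6, 17]
Maximum sum: 35

The maximum subarray is [12, 6, 17] with sum 35. This subarray runs from index 1 to index 3.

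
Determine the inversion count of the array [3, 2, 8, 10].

Finding inversions in [3, 2, 8, 10]:

(0, 1): arr[0]=3 > arr[1]=2

Total inversions: 1

The array has 1 inversion(s): (0,1). Each pair (i,j) satisfies i < j and arr[i] > arr[j].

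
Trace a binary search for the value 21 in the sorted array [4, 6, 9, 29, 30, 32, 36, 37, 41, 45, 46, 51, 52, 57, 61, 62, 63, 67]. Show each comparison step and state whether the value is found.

Binary search for 21 in [4, 6, 9, 29, 30, 32, 36, 37, 41, 45, 46, 51, 52, 57, 61, 62, 63, 67]:

lo=0, hi=17, mid=8, arr[mid]=41 -> 41 > 21, search left half
lo=0, hi=7, mid=3, arr[mid]=29 -> 29 > 21, search left half
lo=0, hi=2, mid=1, arr[mid]=6 -> 6 < 21, search right half
lo=2, hi=2, mid=2, arr[mid]=9 -> 9 < 21, search right half
lo=3 > hi=2, target 21 not found

Binary search determines that 21 is not in the array after 4 comparisons. The search space was exhausted without finding the target.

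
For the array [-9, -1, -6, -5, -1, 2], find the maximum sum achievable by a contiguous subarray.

Using Kadane's algorithm on [-9, -1, -6, -5, -1, 2]:

Scanning through the array:
Position 1 (value -1): max_ending_here = -1, max_so_far = -1
Position 2 (value -6): max_ending_here = -6, max_so_far = -1
Position 3 (value -5): max_ending_here = -5, max_so_far = -1
Position 4 (value -1): max_ending_here = -1, max_so_far = -1
Position 5 (value 2): max_ending_here = 2, max_so_far = 2

Maximum subarray: [2]
Maximum sum: 2

The maximum subarray is [2] with sum 2. This subarray runs from index 5 to index 5.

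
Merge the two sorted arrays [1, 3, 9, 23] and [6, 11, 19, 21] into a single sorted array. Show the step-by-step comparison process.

Merging process:

Compare 1 vs 6: take 1 from left. Merged: [1]
Compare 3 vs 6: take 3 from left. Merged: [1, 3]
Compare 9 vs 6: take 6 from right. Merged: [1, 3, 6]
Compare 9 vs 11: take 9 from left. Merged: [1, 3, 6, 9]
Compare 23 vs 11: take 11 from right. Merged: [1, 3, 6, 9, 11]
Compare 23 vs 19: take 19 from right. Merged: [1, 3, 6, 9, 11, 19]
Compare 23 vs 21: take 21 from right. Merged: [1, 3, 6, 9, 11, 19, 21]
Append remaining from left: [23]. Merged: [1, 3, 6, 9, 11, 19, 21, 23]

Final merged array: [1, 3, 6, 9, 11, 19, 21, 23]
Total comparisons: 7

The merged array is [1, 3, 6, 9, 11, 19, 21, 23], requiring 7 comparisons. The merge step runs in O(n) time where n is the total number of elements.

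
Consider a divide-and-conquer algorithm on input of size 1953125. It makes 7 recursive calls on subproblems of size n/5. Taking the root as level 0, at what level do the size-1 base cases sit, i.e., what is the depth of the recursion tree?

For divide and conquer with division factor 5:

Problem sizes at each level:
Level 0: 1953125
Level 1: 390625
Level 2: 78125
Level 3: 15625
Level 4: 3125
Level 5: 625
Level 6: 125
Level 7: 25
Level 8: 5
Level 9: 1

The root is level 0 and the size-1 base case is level 9 (the tree spans levels 0 through 9, i.e. 10 levels counting the root), so the depth is the number of divisions: log_5(1953125) = 9

The recursion tree depth is log_5(1953125) = 9. At each level, the problem size is divided by 5, so it takes 9 divisions to reduce to a base case of size 1. The algorithm makes 7 recursive calls at each level.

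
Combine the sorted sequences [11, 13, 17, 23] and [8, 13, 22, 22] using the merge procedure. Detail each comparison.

Merging process:

Compare 11 vs 8: take 8 from right. Merged: [8]
Compare 11 vs 13: take 11 from left. Merged: [8, 11]
Compare 13 vs 13: take 13 from left. Merged: [8, 11, 13]
Compare 17 vs 13: take 13 from right. Merged: [8, 11, 13, 13]
Compare 17 vs 22: take 17 from left. Merged: [8, 11, 13, 13, 17]
Compare 23 vs 22: take 22 from right. Merged: [8, 11, 13, 13, 17, 22]
Compare 23 vs 22: take 22 from right. Merged: [8, 11, 13, 13, 17, 22, 22]
Append remaining from left: [23]. Merged: [8, 11, 13, 13, 17, 22, 22, 23]

Final merged array: [8, 11, 13, 13, 17, 22, 22, 23]
Total comparisons: 7

The merged array is [8, 11, 13, 13, 17, 22, 22, 23], requiring 7 comparisons. The merge step runs in O(n) time where n is the total number of elements.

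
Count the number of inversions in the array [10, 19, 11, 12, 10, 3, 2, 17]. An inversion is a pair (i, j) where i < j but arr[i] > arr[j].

Finding inversions in [10, 19, 11, 12, 10, 3, 2, 17]:

(0, 5): arr[0]=10 > arr[5]=3
(0, 6): arr[0]=10 > arr[6]=2
(1, 2): arr[1]=19 > arr[2]=11
(1, 3): arr[1]=19 > arr[3]=12
(1, 4): arr[1]=19 > arr[4]=10
(1, 5): arr[1]=19 > arr[5]=3
(1, 6): arr[1]=19 > arr[6]=2
(1, 7): arr[1]=19 > arr[7]=17
(2, 4): arr[2]=11 > arr[4]=10
(2, 5): arr[2]=11 > arr[5]=3
(2, 6): arr[2]=11 > arr[6]=2
(3, 4): arr[3]=12 > arr[4]=10
(3, 5): arr[3]=12 > arr[5]=3
(3, 6): arr[3]=12 > arr[6]=2
(4, 5): arr[4]=10 > arr[5]=3
(4, 6): arr[4]=10 > arr[6]=2
(5, 6): arr[5]=3 > arr[6]=2

Total inversions: 17

The array has 17 inversion(s): (0,5), (0,6), (1,2), (1,3), (1,4), (1,5), (1,6), (1,7), (2,4), (2,5), (2,6), (3,4), (3,5), (3,6), (4,5), (4,6), (5,6). Each pair (i,j) satisfies i < j and arr[i] > arr[j].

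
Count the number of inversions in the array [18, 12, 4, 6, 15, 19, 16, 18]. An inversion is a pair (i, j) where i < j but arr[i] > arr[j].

Finding inversions in [18, 12, 4, 6, 15, 19, 16, 18]:

(0, 1): arr[0]=18 > arr[1]=12
(0, 2): arr[0]=18 > arr[2]=4
(0, 3): arr[0]=18 > arr[3]=6
(0, 4): arr[0]=18 > arr[4]=15
(0, 6): arr[0]=18 > arr[6]=16
(1, 2): arr[1]=12 > arr[2]=4
(1, 3): arr[1]=12 > arr[3]=6
(5, 6): arr[5]=19 > arr[6]=16
(5, 7): arr[5]=19 > arr[7]=18

Total inversions: 9

The array has 9 inversion(s): (0,1), (0,2), (0,3), (0,4), (0,6), (1,2), (1,3), (5,6), (5,7). Each pair (i,j) satisfies i < j and arr[i] > arr[j].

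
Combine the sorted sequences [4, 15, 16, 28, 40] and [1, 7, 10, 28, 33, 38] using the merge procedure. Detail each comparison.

Merging process:

Compare 4 vs 1: take 1 from right. Merged: [1]
Compare 4 vs 7: take 4 from left. Merged: [1, 4]
Compare 15 vs 7: take 7 from right. Merged: [1, 4, 7]
Compare 15 vs 10: take 10 from right. Merged: [1, 4, 7, 10]
Compare 15 vs 28: take 15 from left. Merged: [1, 4, 7, 10, 15]
Compare 16 vs 28: take 16 from left. Merged: [1, 4, 7, 10, 15, 16]
Compare 28 vs 28: take 28 from left. Merged: [1, 4, 7, 10, 15, 16, 28]
Compare 40 vs 28: take 28 from right. Merged: [1, 4, 7, 10, 15, 16, 28, 28]
Compare 40 vs 33: take 33 from right. Merged: [1, 4, 7, 10, 15, 16, 28, 28, 33]
Compare 40 vs 38: take 38 from right. Merged: [1, 4, 7, 10, 15, 16, 28, 28, 33, 38]
Append remaining from left: [40]. Merged: [1, 4, 7, 10, 15, 16, 28, 28, 33, 38, 40]

Final merged array: [1, 4, 7, 10, 15, 16, 28, 28, 33, 38, 40]
Total comparisons: 10

The merged array is [1, 4, 7, 10, 15, 16, 28, 28, 33, 38, 40], requiring 10 comparisons. The merge step runs in O(n) time where n is the total number of elements.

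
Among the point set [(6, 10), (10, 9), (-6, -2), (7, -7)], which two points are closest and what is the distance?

Computing all pairwise distances among 4 points:

d((6, 10), (10, 9)) = 4.1231 <-- minimum
d((6, 10), (-6, -2)) = 16.9706
d((6, 10), (7, -7)) = 17.0294
d((10, 9), (-6, -2)) = 19.4165
d((10, 9), (7, -7)) = 16.2788
d((-6, -2), (7, -7)) = 13.9284

Closest pair: (6, 10) and (10, 9) with distance 4.1231

The closest pair is (6, 10) and (10, 9) with Euclidean distance 4.1231. For 4 points, brute-force pairwise comparison is shown above. For large n, the divide-and-conquer algorithm (sort by x, recurse on halves, check the dividing strip) achieves O(n log n).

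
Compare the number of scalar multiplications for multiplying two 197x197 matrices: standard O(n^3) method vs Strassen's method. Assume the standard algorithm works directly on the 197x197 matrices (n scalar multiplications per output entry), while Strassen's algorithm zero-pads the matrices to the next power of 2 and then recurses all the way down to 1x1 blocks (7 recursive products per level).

Matrix multiplication for 197x197 matrices:

Strassen's algorithm requires power-of-2 dimensions. Pad 197x197 to 256x256 (next power of 2).

Standard algorithm: 197^3 = 7645373 multiplications
Strassen's algorithm: 7^(log2(256)) = 7^8 = 5764801 multiplications
Savings: 7645373 - 5764801 = 1880572 multiplications

Standard: 7645373 multiplications (197^3). Strassen: 5764801 multiplications (7^8, after padding to 256x256). Strassen reduces 8 recursive multiplications to 7 at each level.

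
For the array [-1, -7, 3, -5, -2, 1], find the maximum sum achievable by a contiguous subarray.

Using Kadane's algorithm on [-1, -7, 3, -5, -2, 1]:

Scanning through the array:
Position 1 (value -7): max_ending_here = -7, max_so_far = -1
Position 2 (value 3): max_ending_here = 3, max_so_far = 3
Position 3 (value -5): max_ending_here = -2, max_so_far = 3
Position 4 (value -2): max_ending_here = -2, max_so_far = 3
Position 5 (value 1): max_ending_here = 1, max_so_far = 3

Maximum subarray: [3]
Maximum sum: 3

The maximum subarray is [3] with sum 3. This subarray runs from index 2 to index 2.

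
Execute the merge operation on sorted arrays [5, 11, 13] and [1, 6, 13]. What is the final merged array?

Merging process:

Compare 5 vs 1: take 1 from right. Merged: [1]
Compare 5 vs 6: take 5 from left. Merged: [1, 5]
Compare 11 vs 6: take 6 from right. Merged: [1, 5, 6]
Compare 11 vs 13: take 11 from left. Merged: [1, 5, 6, 11]
Compare 13 vs 13: take 13 from left. Merged: [1, 5, 6, 11, 13]
Append remaining from right: [13]. Merged: [1, 5, 6, 11, 13, 13]

Final merged array: [1, 5, 6, 11, 13, 13]
Total comparisons: 5

The merged array is [1, 5, 6, 11, 13, 13], requiring 5 comparisons. The merge step runs in O(n) time where n is the total number of elements.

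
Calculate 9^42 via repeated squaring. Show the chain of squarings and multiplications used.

Computing 9^42 by squaring (build up from 9^1; each line after the first costs one multiplication):

9^1 = 9
9^2 = (9^1)^2 = 9^2 = 81
9^4 = (9^2)^2 = 81^2 = 6561
9^5 = 9 * 9^4 = 9 * 6561 = 59049
9^10 = (9^5)^2 = 59049^2 = 3486784401
9^20 = (9^10)^2 = 3486784401^2 = 12157665459056928801
9^21 = 9 * 9^20 = 9 * 12157665459056928801 = 109418989131512359209
9^42 = (9^21)^2 = 109418989131512359209^2 = 11972515182562019788602740026717047105681

Result: 11972515182562019788602740026717047105681
Multiplications needed: 7 (7 lines after 9^1)

9^42 = 11972515182562019788602740026717047105681. Using exponentiation by squaring, this requires 7 multiplications. The key idea: if the exponent is even, square the half-power; if odd, multiply by the base once.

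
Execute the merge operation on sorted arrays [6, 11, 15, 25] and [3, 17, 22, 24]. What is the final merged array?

Merging process:

Compare 6 vs 3: take 3 from right. Merged: [3]
Compare 6 vs 17: take 6 from left. Merged: [3, 6]
Compare 11 vs 17: take 11 from left. Merged: [3, 6, 11]
Compare 15 vs 17: take 15 from left. Merged: [3, 6, 11, 15]
Compare 25 vs 17: take 17 from right. Merged: [3, 6, 11, 15, 17]
Compare 25 vs 22: take 22 from right. Merged: [3, 6, 11, 15, 17, 22]
Compare 25 vs 24: take 24 from right. Merged: [3, 6, 11, 15, 17, 22, 24]
Append remaining from left: [25]. Merged: [3, 6, 11, 15, 17, 22, 24, 25]

Final merged array: [3, 6, 11, 15, 17, 22, 24, 25]
Total comparisons: 7

The merged array is [3, 6, 11, 15, 17, 22, 24, 25], requiring 7 comparisons. The merge step runs in O(n) time where n is the total number of elements.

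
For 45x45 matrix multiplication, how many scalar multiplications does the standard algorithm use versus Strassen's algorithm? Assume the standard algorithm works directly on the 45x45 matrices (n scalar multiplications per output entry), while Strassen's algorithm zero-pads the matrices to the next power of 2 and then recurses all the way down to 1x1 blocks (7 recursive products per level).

Matrix multiplication for 45x45 matrices:

Strassen's algorithm requires power-of-2 dimensions. Pad 45x45 to 64x64 (next power of 2).

Standard algorithm: 45^3 = 91125 multiplications
Strassen's algorithm: 7^(log2(64)) = 7^6 = 117649 multiplications
Difference: 91125 - 117649 = -26524 (Strassen uses MORE here due to padding overhead — for small or just-over-power-of-2 n, padding can outweigh the per-level savings)

Standard: 91125 multiplications (45^3). Strassen: 117649 multiplications (7^6, after padding to 64x64). Strassen reduces 8 recursive multiplications to 7 at each level.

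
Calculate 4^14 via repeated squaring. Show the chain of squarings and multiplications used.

Computing 4^14 by squaring (build up from 4^1; each line after the first costs one multiplication):

4^1 = 4
4^2 = (4^1)^2 = 4^2 = 16
4^3 = 4 * 4^2 = 4 * 16 = 64
4^6 = (4^3)^2 = 64^2 = 4096
4^7 = 4 * 4^6 = 4 * 4096 = 16384
4^14 = (4^7)^2 = 16384^2 = 268435456

Result: 268435456
Multiplications needed: 5 (5 lines after 4^1)

4^14 = 268435456. Using exponentiation by squaring, this requires 5 multiplications. The key idea: if the exponent is even, square the half-power; if odd, multiply by the base once.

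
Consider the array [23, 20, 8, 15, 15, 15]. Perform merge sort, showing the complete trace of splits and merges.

Merge sort trace:

Split: [23, 20, 8, 15, 15, 15] -> [23, 20, 8] and [15, 15, 15]
  Split: [23, 20, 8] -> [23] and [20, 8]
    Split: [20, 8] -> [20] and [8]
    Merge: [20] + [8] -> [8, 20]
  Merge: [23] + [8, 20] -> [8, 20, 23]
  Split: [15, 15, 15] -> [15] and [15, 15]
    Split: [15, 15] -> [15] and [15]
    Merge: [15] + [15] -> [15, 15]
  Merge: [15] + [15, 15] -> [15, 15, 15]
Merge: [8, 20, 23] + [15, 15, 15] -> [8, 15, 15, 15, 20, 23]

Final sorted array: [8, 15, 15, 15, 20, 23]

The merge sort proceeds by recursively splitting the array and merging sorted halves.
After all merges, the sorted array is [8, 15, 15, 15, 20, 23].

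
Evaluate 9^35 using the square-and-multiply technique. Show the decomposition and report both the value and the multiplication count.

Computing 9^35 by squaring (build up from 9^1; each line after the first costs one multiplication):

9^1 = 9
9^2 = (9^1)^2 = 9^2 = 81
9^4 = (9^2)^2 = 81^2 = 6561
9^8 = (9^4)^2 = 6561^2 = 43046721
9^16 = (9^8)^2 = 43046721^2 = 1853020188851841
9^17 = 9 * 9^16 = 9 * 1853020188851841 = 16677181699666569
9^34 = (9^17)^2 = 16677181699666569^2 = 278128389443693511257285776231761
9^35 = 9 * 9^34 = 9 * 278128389443693511257285776231761 = 2503155504993241601315571986085849

Result: 2503155504993241601315571986085849
Multiplications needed: 7 (7 lines after 9^1)

9^35 = 2503155504993241601315571986085849. Using exponentiation by squaring, this requires 7 multiplications. The key idea: if the exponent is even, square the half-power; if odd, multiply by the base once.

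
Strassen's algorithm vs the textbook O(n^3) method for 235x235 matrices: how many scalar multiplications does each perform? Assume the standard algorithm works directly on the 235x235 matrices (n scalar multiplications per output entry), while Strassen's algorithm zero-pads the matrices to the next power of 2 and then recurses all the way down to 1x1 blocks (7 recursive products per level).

Matrix multiplication for 235x235 matrices:

Strassen's algorithm requires power-of-2 dimensions. Pad 235x235 to 256x256 (next power of 2).

Standard algorithm: 235^3 = 12977875 multiplications
Strassen's algorithm: 7^(log2(256)) = 7^8 = 5764801 multiplications
Savings: 12977875 - 5764801 = 7213074 multiplications

Standard: 12977875 multiplications (235^3). Strassen: 5764801 multiplications (7^8, after padding to 256x256). Strassen reduces 8 recursive multiplications to 7 at each level.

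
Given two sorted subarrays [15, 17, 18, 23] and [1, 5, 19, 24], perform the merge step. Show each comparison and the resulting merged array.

Merging process:

Compare 15 vs 1: take 1 from right. Merged: [1]
Compare 15 vs 5: take 5 from right. Merged: [1, 5]
Compare 15 vs 19: take 15 from left. Merged: [1, 5, 15]
Compare 17 vs 19: take 17 from left. Merged: [1, 5, 15, 17]
Compare 18 vs 19: take 18 from left. Merged: [1, 5, 15, 17, 18]
Compare 23 vs 19: take 19 from right. Merged: [1, 5, 15, 17, 18, 19]
Compare 23 vs 24: take 23 from left. Merged: [1, 5, 15, 17, 18, 19, 23]
Append remaining from right: [24]. Merged: [1, 5, 15, 17, 18, 19, 23, 24]

Final merged array: [1, 5, 15, 17, 18, 19, 23, 24]
Total comparisons: 7

The merged array is [1, 5, 15, 17, 18, 19, 23, 24], requiring 7 comparisons. The merge step runs in O(n) time where n is the total number of elements.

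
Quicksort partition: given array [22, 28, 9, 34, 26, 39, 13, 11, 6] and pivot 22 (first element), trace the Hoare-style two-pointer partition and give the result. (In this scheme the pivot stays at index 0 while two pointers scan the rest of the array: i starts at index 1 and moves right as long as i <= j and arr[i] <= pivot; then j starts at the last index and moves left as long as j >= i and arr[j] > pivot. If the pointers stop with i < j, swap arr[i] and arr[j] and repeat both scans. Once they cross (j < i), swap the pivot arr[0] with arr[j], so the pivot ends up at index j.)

Hoare-style two-pointer partition with pivot = 22:

Initial array: [22, 28, 9, 34, 26, 39, 13, 11, 6]

Pointers start at i = 1, j = 8.
i stops at index 1 (arr[1]=28 > 22), j stops at index 8 (arr[8]=6 <= 22): swap arr[1] and arr[8], array becomes [22, 6, 9, 34, 26, 39, 13, 11, 28]
i stops at index 3 (arr[3]=34 > 22), j stops at index 7 (arr[7]=11 <= 22): swap arr[3] and arr[7], array becomes [22, 6, 9, 11, 26, 39, 13, 34, 28]
i stops at index 4 (arr[4]=26 > 22), j stops at index 6 (arr[6]=13 <= 22): swap arr[4] and arr[6], array becomes [22, 6, 9, 11, 13, 39, 26, 34, 28]
i ends at 5, j ends at 4: the pointers have crossed (j < i), so scanning stops.

Swap pivot arr[0] with arr[4] to place pivot at position 4: [13, 6, 9, 11, 22, 39, 26, 34, 28]
Pivot position: 4

After partitioning with pivot 22, the array becomes [13, 6, 9, 11, 22, 39, 26, 34, 28]. The pivot is placed at index 4. All elements to the left of the pivot are <= 22, and all elements to the right are > 22.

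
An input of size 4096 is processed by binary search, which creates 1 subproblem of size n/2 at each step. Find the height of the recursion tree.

For divide and conquer with division factor 2:

Problem sizes at each level:
Level 0: 4096
Level 1: 2048
Level 2: 1024
Level 3: 512
Level 4: 256
Level 5: 128
Level 6: 64
Level 7: 32
Level 8: 16
Level 9: 8
Level 10: 4
Level 11: 2
Level 12: 1

The root is level 0 and the size-1 base case is level 12 (the tree spans levels 0 through 12, i.e. 13 levels counting the root), so the depth is the number of divisions: log_2(4096) = 12

The recursion tree depth is log_2(4096) = 12. At each level, the problem size is divided by 2, so it takes 12 divisions to reduce to a base case of size 1. The algorithm makes 1 recursive call at each level.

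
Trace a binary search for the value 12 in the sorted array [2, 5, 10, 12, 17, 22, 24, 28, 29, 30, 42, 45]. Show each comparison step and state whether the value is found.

Binary search for 12 in [2, 5, 10, 12, 17, 22, 24, 28, 29, 30, 42, 45]:

lo=0, hi=11, mid=5, arr[mid]=22 -> 22 > 12, search left half
lo=0, hi=4, mid=2, arr[mid]=10 -> 10 < 12, search right half
lo=3, hi=4, mid=3, arr[mid]=12 -> Found target at index 3!

Binary search finds 12 at index 3 after 3 comparisons. The search repeatedly halves the search space by comparing with the middle element.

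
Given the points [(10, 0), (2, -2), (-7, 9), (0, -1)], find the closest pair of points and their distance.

Computing all pairwise distances among 4 points:

d((10, 0), (2, -2)) = 8.2462
d((10, 0), (-7, 9)) = 19.2354
d((10, 0), (0, -1)) = 10.0499
d((2, -2), (-7, 9)) = 14.2127
d((2, -2), (0, -1)) = 2.2361 <-- minimum
d((-7, 9), (0, -1)) = 12.2066

Closest pair: (2, -2) and (0, -1) with distance 2.2361

The closest pair is (2, -2) and (0, -1) with Euclidean distance 2.2361. For 4 points, brute-force pairwise comparison is shown above. For large n, the divide-and-conquer algorithm (sort by x, recurse on halves, check the dividing strip) achieves O(n log n).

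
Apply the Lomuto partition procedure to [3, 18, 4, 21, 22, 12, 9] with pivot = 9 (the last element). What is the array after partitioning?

Lomuto partition with pivot = 9:

Initial array: [3, 18, 4, 21, 22, 12, 9]

arr[0]=3 <= 9: swap with position 0, array becomes [3, 18, 4, 21, 22, 12, 9]
arr[1]=18 > 9: no swap
arr[2]=4 <= 9: swap with position 1, array becomes [3, 4, 18, 21, 22, 12, 9]
arr[3]=21 > 9: no swap
arr[4]=22 > 9: no swap
arr[5]=12 > 9: no swap

Place pivot at position 2: [3, 4, 9, 21, 22, 12, 18]
Pivot position: 2

After partitioning with pivot 9, the array becomes [3, 4, 9, 21, 22, 12, 18]. The pivot is placed at index 2. All elements to the left of the pivot are <= 9, and all elements to the right are > 9.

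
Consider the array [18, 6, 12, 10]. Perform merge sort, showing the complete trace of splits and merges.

Merge sort trace:

Split: [18, 6, 12, 10] -> [18, 6] and [12, 10]
  Split: [18, 6] -> [18] and [6]
  Merge: [18] + [6] -> [6, 18]
  Split: [12, 10] -> [12] and [10]
  Merge: [12] + [10] -> [10, 12]
Merge: [6, 18] + [10, 12] -> [6, 10, 12, 18]

Final sorted array: [6, 10, 12, 18]

The merge sort proceeds by recursively splitting the array and merging sorted halves.
After all merges, the sorted array is [6, 10, 12, 18].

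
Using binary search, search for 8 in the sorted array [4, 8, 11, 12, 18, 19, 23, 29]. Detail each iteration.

Binary search for 8 in [4, 8, 11, 12, 18, 19, 23, 29]:

lo=0, hi=7, mid=3, arr[mid]=12 -> 12 > 8, search left half
lo=0, hi=2, mid=1, arr[mid]=8 -> Found target at index 1!

Binary search finds 8 at index 1 after 2 comparisons. The search repeatedly halves the search space by comparing with the middle element.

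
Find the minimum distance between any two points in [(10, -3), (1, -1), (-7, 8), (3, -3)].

Computing all pairwise distances among 4 points:

d((10, -3), (1, -1)) = 9.2195
d((10, -3), (-7, 8)) = 20.2485
d((10, -3), (3, -3)) = 7.0
d((1, -1), (-7, 8)) = 12.0416
d((1, -1), (3, -3)) = 2.8284 <-- minimum
d((-7, 8), (3, -3)) = 14.8661

Closest pair: (1, -1) and (3, -3) with distance 2.8284

The closest pair is (1, -1) and (3, -3) with Euclidean distance 2.8284. For 4 points, brute-force pairwise comparison is shown above. For large n, the divide-and-conquer algorithm (sort by x, recurse on halves, check the dividing strip) achieves O(n log n).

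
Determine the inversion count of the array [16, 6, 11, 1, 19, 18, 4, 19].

Finding inversions in [16, 6, 11, 1, 19, 18, 4, 19]:

(0, 1): arr[0]=16 > arr[1]=6
(0, 2): arr[0]=16 > arr[2]=11
(0, 3): arr[0]=16 > arr[3]=1
(0, 6): arr[0]=16 > arr[6]=4
(1, 3): arr[1]=6 > arr[3]=1
(1, 6): arr[1]=6 > arr[6]=4
(2, 3): arr[2]=11 > arr[3]=1
(2, 6): arr[2]=11 > arr[6]=4
(4, 5): arr[4]=19 > arr[5]=18
(4, 6): arr[4]=19 > arr[6]=4
(5, 6): arr[5]=18 > arr[6]=4

Total inversions: 11

The array has 11 inversion(s): (0,1), (0,2), (0,3), (0,6), (1,3), (1,6), (2,3), (2,6), (4,5), (4,6), (5,6). Each pair (i,j) satisfies i < j and arr[i] > arr[j].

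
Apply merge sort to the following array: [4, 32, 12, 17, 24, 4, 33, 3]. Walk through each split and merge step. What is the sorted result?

Merge sort trace:

Split: [4, 32, 12, 17, 24, 4, 33, 3] -> [4, 32, 12, 17] and [24, 4, 33, 3]
  Split: [4, 32, 12, 17] -> [4, 32] and [12, 17]
    Split: [4, 32] -> [4] and [32]
    Merge: [4] + [32] -> [4, 32]
    Split: [12, 17] -> [12] and [17]
    Merge: [12] + [17] -> [12, 17]
  Merge: [4, 32] + [12, 17] -> [4, 12, 17, 32]
  Split: [24, 4, 33, 3] -> [24, 4] and [33, 3]
    Split: [24, 4] -> [24] and [4]
    Merge: [24] + [4] -> [4, 24]
    Split: [33, 3] -> [33] and [3]
    Merge: [33] + [3] -> [3, 33]
  Merge: [4, 24] + [3, 33] -> [3, 4, 24, 33]
Merge: [4, 12, 17, 32] + [3, 4, 24, 33] -> [3, 4, 4, 12, 17, 24, 32, 33]

Final sorted array: [3, 4, 4, 12, 17, 24, 32, 33]

The merge sort proceeds by recursively splitting the array and merging sorted halves.
After all merges, the sorted array is [3, 4, 4, 12, 17, 24, 32, 33].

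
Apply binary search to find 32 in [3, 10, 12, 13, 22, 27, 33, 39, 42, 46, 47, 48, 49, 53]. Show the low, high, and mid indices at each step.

Binary search for 32 in [3, 10, 12, 13, 22, 27, 33, 39, 42, 46, 47, 48, 49, 53]:

lo=0, hi=13, mid=6, arr[mid]=33 -> 33 > 32, search left half
lo=0, hi=5, mid=2, arr[mid]=12 -> 12 < 32, search right half
lo=3, hi=5, mid=4, arr[mid]=22 -> 22 < 32, search right half
lo=5, hi=5, mid=5, arr[mid]=27 -> 27 < 32, search right half
lo=6 > hi=5, target 32 not found

Binary search determines that 32 is not in the array after 4 comparisons. The search space was exhausted without finding the target.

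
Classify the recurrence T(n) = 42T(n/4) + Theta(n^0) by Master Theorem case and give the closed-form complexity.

Master Theorem for T(n) = 42T(n/4) + O(n^0):

a = 42, b = 4, c = 0
log_b(a) = log_4(42) = 2.6962

Case 1: c = 0 < log_4(42) = 2.6962
T(n) = O(n^(log_4 42))

For T(n) = 42T(n/4) + O(n^0): log_4(42) = 2.6962. This is Case 1 of the Master Theorem (c < log_b(a), work dominated by leaves), giving O(n^(log_4 42)).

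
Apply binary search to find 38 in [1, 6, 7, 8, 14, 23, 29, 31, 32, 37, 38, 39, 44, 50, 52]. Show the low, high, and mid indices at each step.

Binary search for 38 in [1, 6, 7, 8, 14, 23, 29, 31, 32, 37, 38, 39, 44, 50, 52]:

lo=0, hi=14, mid=7, arr[mid]=31 -> 31 < 38, search right half
lo=8, hi=14, mid=11, arr[mid]=39 -> 39 > 38, search left half
lo=8, hi=10, mid=9, arr[mid]=37 -> 37 < 38, search right half
lo=10, hi=10, mid=10, arr[mid]=38 -> Found target at index 10!

Binary search finds 38 at index 10 after 4 comparisons. The search repeatedly halves the search space by comparing with the middle element.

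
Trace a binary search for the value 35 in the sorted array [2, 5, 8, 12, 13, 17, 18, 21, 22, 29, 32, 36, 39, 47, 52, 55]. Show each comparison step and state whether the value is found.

Binary search for 35 in [2, 5, 8, 12, 13, 17, 18, 21, 22, 29, 32, 36, 39, 47, 52, 55]:

lo=0, hi=15, mid=7, arr[mid]=21 -> 21 < 35, search right half
lo=8, hi=15, mid=11, arr[mid]=36 -> 36 > 35, search left half
lo=8, hi=10, mid=9, arr[mid]=29 -> 29 < 35, search right half
lo=10, hi=10, mid=10, arr[mid]=32 -> 32 < 35, search right half
lo=11 > hi=10, target 35 not found

Binary search determines that 35 is not in the array after 4 comparisons. The search space was exhausted without finding the target.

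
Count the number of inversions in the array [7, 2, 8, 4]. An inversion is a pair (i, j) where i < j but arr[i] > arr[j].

Finding inversions in [7, 2, 8, 4]:

(0, 1): arr[0]=7 > arr[1]=2
(0, 3): arr[0]=7 > arr[3]=4
(2, 3): arr[2]=8 > arr[3]=4

Total inversions: 3

The array has 3 inversion(s): (0,1), (0,3), (2,3). Each pair (i,j) satisfies i < j and arr[i] > arr[j].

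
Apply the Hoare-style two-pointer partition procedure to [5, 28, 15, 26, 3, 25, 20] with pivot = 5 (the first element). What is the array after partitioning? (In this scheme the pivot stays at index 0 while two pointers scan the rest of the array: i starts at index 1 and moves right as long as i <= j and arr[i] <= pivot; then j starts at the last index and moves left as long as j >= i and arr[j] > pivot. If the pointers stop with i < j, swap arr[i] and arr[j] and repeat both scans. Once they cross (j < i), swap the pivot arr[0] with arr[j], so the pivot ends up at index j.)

Hoare-style two-pointer partition with pivot = 5:

Initial array: [5, 28, 15, 26, 3, 25, 20]

Pointers start at i = 1, j = 6.
i stops at index 1 (arr[1]=28 > 5), j stops at index 4 (arr[4]=3 <= 5): swap arr[1] and arr[4], array becomes [5, 3, 15, 26, 28, 25, 20]
i ends at 2, j ends at 1: the pointers have crossed (j < i), so scanning stops.

Swap pivot arr[0] with arr[1] to place pivot at position 1: [3, 5, 15, 26, 28, 25, 20]
Pivot position: 1

After partitioning with pivot 5, the array becomes [3, 5, 15, 26, 28, 25, 20]. The pivot is placed at index 1. All elements to the left of the pivot are <= 5, and all elements to the right are > 5.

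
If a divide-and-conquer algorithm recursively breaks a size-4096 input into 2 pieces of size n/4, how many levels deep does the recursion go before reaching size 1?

For divide and conquer with division factor 4:

Problem sizes at each level:
Level 0: 4096
Level 1: 1024
Level 2: 256
Level 3: 64
Level 4: 16
Level 5: 4
Level 6: 1

The root is level 0 and the size-1 base case is level 6 (the tree spans levels 0 through 6, i.e. 7 levels counting the root), so the depth is the number of divisions: log_4(4096) = 6

The recursion tree depth is log_4(4096) = 6. At each level, the problem size is divided by 4, so it takes 6 divisions to reduce to a base case of size 1. The algorithm makes 2 recursive calls at each level.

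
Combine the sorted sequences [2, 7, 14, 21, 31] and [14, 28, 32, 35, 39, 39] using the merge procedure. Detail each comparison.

Merging process:

Compare 2 vs 14: take 2 from left. Merged: [2]
Compare 7 vs 14: take 7 from left. Merged: [2, 7]
Compare 14 vs 14: take 14 from left. Merged: [2, 7, 14]
Compare 21 vs 14: take 14 from right. Merged: [2, 7, 14, 14]
Compare 21 vs 28: take 21 from left. Merged: [2, 7, 14, 14, 21]
Compare 31 vs 28: take 28 from right. Merged: [2, 7, 14, 14, 21, 28]
Compare 31 vs 32: take 31 from left. Merged: [2, 7, 14, 14, 21, 28, 31]
Append remaining from right: [32, 35, 39, 39]. Merged: [2, 7, 14, 14, 21, 28, 31, 32, 35, 39, 39]

Final merged array: [2, 7, 14, 14, 21, 28, 31, 32, 35, 39, 39]
Total comparisons: 7

The merged array is [2, 7, 14, 14, 21, 28, 31, 32, 35, 39, 39], requiring 7 comparisons. The merge step runs in O(n) time where n is the total number of elements.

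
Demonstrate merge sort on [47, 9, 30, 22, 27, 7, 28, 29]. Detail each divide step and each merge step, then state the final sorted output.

Merge sort trace:

Split: [47, 9, 30, 22, 27, 7, 28, 29] -> [47, 9, 30, 22] and [27, 7, 28, 29]
  Split: [47, 9, 30, 22] -> [47, 9] and [30, 22]
    Split: [47, 9] -> [47] and [9]
    Merge: [47] + [9] -> [9, 47]
    Split: [30, 22] -> [30] and [22]
    Merge: [30] + [22] -> [22, 30]
  Merge: [9, 47] + [22, 30] -> [9, 22, 30, 47]
  Split: [27, 7, 28, 29] -> [27, 7] and [28, 29]
    Split: [27, 7] -> [27] and [7]
    Merge: [27] + [7] -> [7, 27]
    Split: [28, 29] -> [28] and [29]
    Merge: [28] + [29] -> [28, 29]
  Merge: [7, 27] + [28, 29] -> [7, 27, 28, 29]
Merge: [9, 22, 30, 47] + [7, 27, 28, 29] -> [7, 9, 22, 27, 28, 29, 30, 47]

Final sorted array: [7, 9, 22, 27, 28, 29, 30, 47]

The merge sort proceeds by recursively splitting the array and merging sorted halves.
After all merges, the sorted array is [7, 9, 22, 27, 28, 29, 30, 47].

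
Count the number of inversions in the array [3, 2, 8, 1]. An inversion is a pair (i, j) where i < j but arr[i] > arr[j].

Finding inversions in [3, 2, 8, 1]:

(0, 1): arr[0]=3 > arr[1]=2
(0, 3): arr[0]=3 > arr[3]=1
(1, 3): arr[1]=2 > arr[3]=1
(2, 3): arr[2]=8 > arr[3]=1

Total inversions: 4

The array has 4 inversion(s): (0,1), (0,3), (1,3), (2,3). Each pair (i,j) satisfies i < j and arr[i] > arr[j].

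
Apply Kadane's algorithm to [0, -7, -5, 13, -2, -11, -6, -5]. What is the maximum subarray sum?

Using Kadane's algorithm on [0, -7, -5, 13, -2, -11, -6, -5]:

Scanning through the array:
Position 1 (value -7): max_ending_here = -7, max_so_far = 0
Position 2 (value -5): max_ending_here = -5, max_so_far = 0
Position 3 (value 13): max_ending_here = 13, max_so_far = 13
Position 4 (value -2): max_ending_here = 11, max_so_far = 13
Position 5 (value -11): max_ending_here = 0, max_so_far = 13
Position 6 (value -6): max_ending_here = -6, max_so_far = 13
Position 7 (value -5): max_ending_here = -5, max_so_far = 13

Maximum subarray: [13]
Maximum sum: 13

The maximum subarray is [13] with sum 13. This subarray runs from index 3 to index 3.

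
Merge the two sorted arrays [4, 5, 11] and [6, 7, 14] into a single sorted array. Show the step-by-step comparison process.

Merging process:

Compare 4 vs 6: take 4 from left. Merged: [4]
Compare 5 vs 6: take 5 from left. Merged: [4, 5]
Compare 11 vs 6: take 6 from right. Merged: [4, 5, 6]
Compare 11 vs 7: take 7 from right. Merged: [4, 5, 6, 7]
Compare 11 vs 14: take 11 from left. Merged: [4, 5, 6, 7, 11]
Append remaining from right: [14]. Merged: [4, 5, 6, 7, 11, 14]

Final merged array: [4, 5, 6, 7, 11, 14]
Total comparisons: 5

The merged array is [4, 5, 6, 7, 11, 14], requiring 5 comparisons. The merge step runs in O(n) time where n is the total number of elements.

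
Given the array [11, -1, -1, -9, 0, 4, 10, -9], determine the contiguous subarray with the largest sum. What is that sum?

Using Kadane's algorithm on [11, -1, -1, -9, 0, 4, 10, -9]:

Scanning through the array:
Position 1 (value -1): max_ending_here = 10, max_so_far = 11
Position 2 (value -1): max_ending_here = 9, max_so_far = 11
Position 3 (value -9): max_ending_here = 0, max_so_far = 11
Position 4 (value 0): max_ending_here = 0, max_so_far = 11
Position 5 (value 4): max_ending_here = 4, max_so_far = 11
Position 6 (value 10): max_ending_here = 14, max_so_far = 14
Position 7 (value -9): max_ending_here = 5, max_so_far = 14

Maximum subarray: [11, -1, -1, -9, 0, 4, 10]
Maximum sum: 14

The maximum subarray is [11, -1, -1, -9, 0, 4, 10] with sum 14. This subarray runs from index 0 to index 6.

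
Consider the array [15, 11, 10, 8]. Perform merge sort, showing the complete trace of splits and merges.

Merge sort trace:

Split: [15, 11, 10, 8] -> [15, 11] and [10, 8]
  Split: [15, 11] -> [15] and [11]
  Merge: [15] + [11] -> [11, 15]
  Split: [10, 8] -> [10] and [8]
  Merge: [10] + [8] -> [8, 10]
Merge: [11, 15] + [8, 10] -> [8, 10, 11, 15]

Final sorted array: [8, 10, 11, 15]

The merge sort proceeds by recursively splitting the array and merging sorted halves.
After all merges, the sorted array is [8, 10, 11, 15].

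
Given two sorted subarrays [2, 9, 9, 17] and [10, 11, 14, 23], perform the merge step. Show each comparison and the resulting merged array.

Merging process:

Compare 2 vs 10: take 2 from left. Merged: [2]
Compare 9 vs 10: take 9 from left. Merged: [2, 9]
Compare 9 vs 10: take 9 from left. Merged: [2, 9, 9]
Compare 17 vs 10: take 10 from right. Merged: [2, 9, 9, 10]
Compare 17 vs 11: take 11 from right. Merged: [2, 9, 9, 10, 11]
Compare 17 vs 14: take 14 from right. Merged: [2, 9, 9, 10, 11, 14]
Compare 17 vs 23: take 17 from left. Merged: [2, 9, 9, 10, 11, 14, 17]
Append remaining from right: [23]. Merged: [2, 9, 9, 10, 11, 14, 17, 23]

Final merged array: [2, 9, 9, 10, 11, 14, 17, 23]
Total comparisons: 7

The merged array is [2, 9, 9, 10, 11, 14, 17, 23], requiring 7 comparisons. The merge step runs in O(n) time where n is the total number of elements.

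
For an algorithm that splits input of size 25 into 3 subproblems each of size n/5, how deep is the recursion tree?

For divide and conquer with division factor 5:

Problem sizes at each level:
Level 0: 25
Level 1: 5
Level 2: 1

The root is level 0 and the size-1 base case is level 2 (the tree spans levels 0 through 2, i.e. 3 levels counting the root), so the depth is the number of divisions: log_5(25) = 2

The recursion tree depth is log_5(25) = 2. At each level, the problem size is divided by 5, so it takes 2 divisions to reduce to a base case of size 1. The algorithm makes 3 recursive calls at each level.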